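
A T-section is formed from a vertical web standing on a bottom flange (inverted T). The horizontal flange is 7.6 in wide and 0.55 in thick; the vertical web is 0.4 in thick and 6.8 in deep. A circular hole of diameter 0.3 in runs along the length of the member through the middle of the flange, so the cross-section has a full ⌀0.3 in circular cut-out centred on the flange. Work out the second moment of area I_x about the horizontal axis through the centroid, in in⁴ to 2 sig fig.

I_x ≈ 33 in⁴

Treat the section as a set of non-overlapping primitives; coordinates are from the bounding-box lower-left.
Flange: 7.6 × 0.55, A = 4.18 in², y = 0.275 in, Ī = 0.1054 in⁴.
Web: 0.4 × 6.8, A = 2.72 in², y = 3.95 in, Ī = 10.48 in⁴.
Hole (subtracted): ⌀0.3, A = 0.07069 in², y = 0.275 in, Ī = 0.0003976 in⁴.
Centroid: ȳ = ΣA·y / ΣA = 1.739 in.
Transfer each piece to the horizontal axis through the centroid using Ī + A·d² with d = y − 1.739:
  flange: d = -1.464 in → contributes +9.061 in⁴
  web: d = 2.211 in → contributes +23.78 in⁴
  hole: d = -1.464 in → contributes −0.1518 in⁴
Total I = 32.69 in⁴.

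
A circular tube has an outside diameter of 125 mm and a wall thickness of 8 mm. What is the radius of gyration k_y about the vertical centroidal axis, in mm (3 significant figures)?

Split into non-overlapping primitives; take the origin at the lower-left of the bounding box.
Outer circle: ⌀125, A = 12 272 mm², x = 62.5 mm, Ī = 11 984 225 mm⁴.
Bore (subtracted): ⌀109, A = 9331.3 mm², x = 62.5 mm, Ī = 6 929 085 mm⁴.
By symmetry the centroid is at mid-width, x̄ = 62.5 mm.
All pieces are centred on the vertical centroidal axis, so I = ΣĪ (holes subtracted) = 5 055 140 mm⁴.
Radius of gyration: k = √(I/A) = √(5 055 140 / 2940.5) = 41.462 mm.

k_y ≈ 41.5 mm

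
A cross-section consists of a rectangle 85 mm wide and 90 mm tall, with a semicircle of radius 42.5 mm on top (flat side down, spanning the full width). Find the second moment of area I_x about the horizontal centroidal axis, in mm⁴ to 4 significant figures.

I_x ≈ 1.375 × 10⁷ mm⁴

Treat the section as a set of non-overlapping primitives; coordinates are from the bounding-box lower-left.
Rectangular body: 85 × 90, A = 7 650 mm², y = 45 mm, Ī = 5 163 750 mm⁴.
Semicircular cap: semicircle r = 42.5, A = 2837.25 mm², y = 108.038 mm, Ī = 358 086 mm⁴.
Centroid: ȳ = ΣA·y / ΣA = 62.0544 mm.
Transfer each piece to the horizontal centroidal axis using Ī + A·d² with d = y − 62.0544:
  rectangular body: d = -17.0544 mm → contributes +7 388 762 mm⁴
  semicircular cap: d = 45.9832 mm → contributes +6 357 324 mm⁴
Total I = 13 746 086 mm⁴.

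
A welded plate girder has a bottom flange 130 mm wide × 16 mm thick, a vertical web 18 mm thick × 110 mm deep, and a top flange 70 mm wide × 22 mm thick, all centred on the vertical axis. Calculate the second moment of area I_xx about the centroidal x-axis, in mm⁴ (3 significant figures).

I_xx ≈ 1.69 × 10⁷ mm⁴

Split into non-overlapping primitives; take the origin at the lower-left of the bounding box.
Bottom plate: 130 × 16, A = 2 080 mm², y = 8 mm, Ī = 44 373 mm⁴.
Web plate: 18 × 110, A = 1 980 mm², y = 71 mm, Ī = 1 996 500 mm⁴.
Top plate: 70 × 22, A = 1 540 mm², y = 137 mm, Ī = 62 113 mm⁴.
Centroid: ȳ = ΣA·y / ΣA = 65.75 mm.
Transfer each piece to the centroidal x-axis using Ī + A·d² with d = y − 65.75:
  bottom plate: d = -57.75 mm → contributes +6 981 303 mm⁴
  web plate: d = 5.25 mm → contributes +2 051 074 mm⁴
  top plate: d = 71.25 mm → contributes +7 880 020 mm⁴
Total I = 16 912 397 mm⁴.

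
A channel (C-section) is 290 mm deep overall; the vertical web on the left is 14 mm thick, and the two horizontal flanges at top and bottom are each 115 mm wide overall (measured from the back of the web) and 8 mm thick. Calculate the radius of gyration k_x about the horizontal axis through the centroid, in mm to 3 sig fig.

k_x ≈ 103 mm

Decompose the section into non-overlapping parts with the origin at the bottom-left of its bounding rectangle.
Web: 14 × 290, A = 4 060 mm², y = 145 mm, Ī = 28 453 833 mm⁴.
Top flange (beyond web): 101 × 8, A = 808 mm², y = 286 mm, Ī = 4309.3 mm⁴.
Bottom flange (beyond web): 101 × 8, A = 808 mm², y = 4 mm, Ī = 4309.3 mm⁴.
By symmetry the centroid is at mid-height, ȳ = 145 mm.
Transfer each piece to the horizontal axis through the centroid using Ī + A·d² with d = y − 145:
  web: d = 0 mm → contributes +28 453 833 mm⁴
  top flange (beyond web): d = 141 mm → contributes +16 068 157 mm⁴
  bottom flange (beyond web): d = -141 mm → contributes +16 068 157 mm⁴
Total I = 60 590 148 mm⁴.
Radius of gyration: k = √(I/A) = √(60 590 148 / 5 676) = 103.32 mm.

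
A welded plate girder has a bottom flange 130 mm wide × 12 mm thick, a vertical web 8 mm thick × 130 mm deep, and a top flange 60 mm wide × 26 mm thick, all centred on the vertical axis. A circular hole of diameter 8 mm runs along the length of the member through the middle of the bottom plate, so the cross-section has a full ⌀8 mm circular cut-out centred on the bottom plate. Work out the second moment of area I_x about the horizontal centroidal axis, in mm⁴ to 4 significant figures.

I_x ≈ 1.862 × 10⁷ mm⁴

Treat the section as a set of non-overlapping primitives; coordinates are from the bounding-box lower-left.
Bottom plate: 130 × 12, A = 1 560 mm², y = 6 mm, Ī = 18 720 mm⁴.
Web plate: 8 × 130, A = 1 040 mm², y = 77 mm, Ī = 1 464 667 mm⁴.
Top plate: 60 × 26, A = 1 560 mm², y = 155 mm, Ī = 87 880 mm⁴.
Hole (subtracted): ⌀8, A = 50.2655 mm², y = 6 mm, Ī = 201.062 mm⁴.
Centroid: ȳ = ΣA·y / ΣA = 80.5255 mm.
Transfer each piece to the horizontal centroidal axis using Ī + A·d² with d = y − 80.5255:
  bottom plate: d = -74.5255 mm → contributes +8 683 037 mm⁴
  web plate: d = -3.5255 mm → contributes +1 477 593 mm⁴
  top plate: d = 74.4745 mm → contributes +8 740 345 mm⁴
  hole: d = -74.5255 mm → contributes −279 378 mm⁴
Total I = 18 621 597 mm⁴.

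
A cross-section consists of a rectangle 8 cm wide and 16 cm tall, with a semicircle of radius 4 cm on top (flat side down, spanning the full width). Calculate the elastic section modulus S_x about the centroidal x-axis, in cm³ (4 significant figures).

Treat the section as a set of non-overlapping primitives; coordinates are from the bounding-box lower-left.
Rectangular body: 8 × 16, A = 128 cm², y = 8 cm, Ī = 2730.67 cm⁴.
Semicircular cap: semicircle r = 4, A = 25.1327 cm², y = 17.6977 cm, Ī = 28.0978 cm⁴.
Centroid: ȳ = ΣA·y / ΣA = 9.59162 cm.
Transfer each piece to the centroidal x-axis using Ī + A·d² with d = y − 9.59162:
  rectangular body: d = -1.59162 cm → contributes +3054.92 cm⁴
  semicircular cap: d = 8.10604 cm → contributes +1679.52 cm⁴
Total I = 4734.44 cm⁴.
Extreme fibre distance c = 10.4084 cm; S = I/c = 454.868 cm³.

S_x ≈ 454.9 cm³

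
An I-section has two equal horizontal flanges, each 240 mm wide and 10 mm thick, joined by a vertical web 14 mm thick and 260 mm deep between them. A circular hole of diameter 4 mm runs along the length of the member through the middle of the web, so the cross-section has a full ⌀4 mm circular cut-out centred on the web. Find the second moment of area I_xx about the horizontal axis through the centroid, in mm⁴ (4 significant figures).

I_xx ≈ 1.080 × 10⁸ mm⁴

Break the section into simple shapes (no overlaps), measuring from the bottom-left corner of the bounding box.
Bottom flange: 240 × 10, A = 2 400 mm², y = 5 mm, Ī = 20 000 mm⁴.
Web: 14 × 260, A = 3 640 mm², y = 140 mm, Ī = 20 505 333 mm⁴.
Top flange: 240 × 10, A = 2 400 mm², y = 275 mm, Ī = 20 000 mm⁴.
Hole (subtracted): ⌀4, A = 12.5664 mm², y = 140 mm, Ī = 12.5664 mm⁴.
By symmetry the centroid is at mid-height, ȳ = 140 mm.
Transfer each piece to the horizontal axis through the centroid using Ī + A·d² with d = y − 140:
  bottom flange: d = -135 mm → contributes +43 760 000 mm⁴
  web: d = 0 mm → contributes +20 505 333 mm⁴
  top flange: d = 135 mm → contributes +43 760 000 mm⁴
  hole: d = 0 mm → contributes −12.5664 mm⁴
Total I = 108 025 321 mm⁴.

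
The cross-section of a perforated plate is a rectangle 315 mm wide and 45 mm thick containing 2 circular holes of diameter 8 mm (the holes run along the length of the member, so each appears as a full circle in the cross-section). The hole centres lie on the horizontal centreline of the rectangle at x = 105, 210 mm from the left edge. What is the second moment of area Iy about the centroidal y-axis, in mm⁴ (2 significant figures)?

Iy ≈ 1.2 × 10⁸ mm⁴

Treat the section as a set of non-overlapping primitives; coordinates are from the bounding-box lower-left.
Plate: 315 × 45, A = 14 175 mm², x = 157.5 mm, Ī = 117 209 531 mm⁴.
Hole 1 (subtracted): ⌀8, A = 50.27 mm², x = 105 mm, Ī = 201.1 mm⁴.
Hole 2 (subtracted): ⌀8, A = 50.27 mm², x = 210 mm, Ī = 201.1 mm⁴.
By symmetry the centroid is at mid-width, x̄ = 157.5 mm.
Transfer each piece to the centroidal y-axis using Ī + A·d² with d = x − 157.5:
  plate: d = 0 mm → contributes +117 209 531 mm⁴
  hole 1: d = -52.5 mm → contributes −138 745 mm⁴
  hole 2: d = 52.5 mm → contributes −138 745 mm⁴
Total I = 116 932 041 mm⁴.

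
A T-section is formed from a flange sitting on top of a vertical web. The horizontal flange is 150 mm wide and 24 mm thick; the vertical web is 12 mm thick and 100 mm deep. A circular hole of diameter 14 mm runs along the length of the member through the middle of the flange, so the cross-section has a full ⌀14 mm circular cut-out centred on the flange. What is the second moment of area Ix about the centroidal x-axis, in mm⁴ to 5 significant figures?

Ix ≈ 4.5923 × 10⁶ mm⁴

Break the section into simple shapes (no overlaps), measuring from the bottom-left corner of the bounding box.
Flange: 150 × 24, A = 3 600 mm², y = 112 mm, Ī = 172 800 mm⁴.
Web: 12 × 100, A = 1 200 mm², y = 50 mm, Ī = 1 000 000 mm⁴.
Hole (subtracted): ⌀14, A = 153.938 mm², y = 112 mm, Ī = 1885.741 mm⁴.
Centroid: ȳ = ΣA·y / ΣA = 95.98644 mm.
Transfer each piece to the centroidal x-axis using Ī + A·d² with d = y − 95.98644:
  flange: d = 16.01356 mm → contributes +1 095 963 mm⁴
  web: d = -45.98644 mm → contributes +3 537 703 mm⁴
  hole: d = 16.01356 mm → contributes −41360.71 mm⁴
Total I = 4 592 305 mm⁴.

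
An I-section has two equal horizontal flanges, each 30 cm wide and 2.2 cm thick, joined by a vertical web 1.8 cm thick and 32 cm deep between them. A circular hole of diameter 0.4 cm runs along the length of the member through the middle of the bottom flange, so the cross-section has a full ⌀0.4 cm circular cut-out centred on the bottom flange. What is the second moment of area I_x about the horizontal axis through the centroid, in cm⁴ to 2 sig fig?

I_x ≈ 4.4 × 10⁴ cm⁴

Treat the section as a set of non-overlapping primitives; coordinates are from the bounding-box lower-left.
Bottom flange: 30 × 2.2, A = 66 cm², y = 1.1 cm, Ī = 26.62 cm⁴.
Web: 1.8 × 32, A = 57.6 cm², y = 18.2 cm, Ī = 4 915 cm⁴.
Top flange: 30 × 2.2, A = 66 cm², y = 35.3 cm, Ī = 26.62 cm⁴.
Hole (subtracted): ⌀0.4, A = 0.1257 cm², y = 1.1 cm, Ī = 0.001257 cm⁴.
Centroid: ȳ = ΣA·y / ΣA = 18.21 cm.
Transfer each piece to the horizontal axis through the centroid using Ī + A·d² with d = y − 18.21:
  bottom flange: d = -17.11 cm → contributes +19 351 cm⁴
  web: d = -0.01134 cm → contributes +4 915 cm⁴
  top flange: d = 17.09 cm → contributes +19 300 cm⁴
  hole: d = -17.11 cm → contributes −36.8 cm⁴
Total I = 43 530 cm⁴.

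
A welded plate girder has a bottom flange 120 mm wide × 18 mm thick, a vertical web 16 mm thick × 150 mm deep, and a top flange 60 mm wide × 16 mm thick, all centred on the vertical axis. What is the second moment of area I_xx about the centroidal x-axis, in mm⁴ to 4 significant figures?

I_xx ≈ 2.456 × 10⁷ mm⁴

Decompose the section into non-overlapping parts with the origin at the bottom-left of its bounding rectangle.
Bottom plate: 120 × 18, A = 2 160 mm², y = 9 mm, Ī = 58 320 mm⁴.
Web plate: 16 × 150, A = 2 400 mm², y = 93 mm, Ī = 4 500 000 mm⁴.
Top plate: 60 × 16, A = 960 mm², y = 176 mm, Ī = 20 480 mm⁴.
Centroid: ȳ = ΣA·y / ΣA = 74.5652 mm.
Transfer each piece to the centroidal x-axis using Ī + A·d² with d = y − 74.5652:
  bottom plate: d = -65.5652 mm → contributes +9 343 723 mm⁴
  web plate: d = 18.4348 mm → contributes +5 315 619 mm⁴
  top plate: d = 101.435 mm → contributes +9 897 935 mm⁴
Total I = 24 557 277 mm⁴.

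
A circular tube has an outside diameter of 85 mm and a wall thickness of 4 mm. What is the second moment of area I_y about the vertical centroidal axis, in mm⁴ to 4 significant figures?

I_y ≈ 8.368 × 10⁵ mm⁴

Split into non-overlapping primitives; take the origin at the lower-left of the bounding box.
Outer circle: ⌀85, A = 5674.5 mm², x = 42.5 mm, Ī = 2 562 392 mm⁴.
Bore (subtracted): ⌀77, A = 4656.63 mm², x = 42.5 mm, Ī = 1 725 571 mm⁴.
By symmetry the centroid is at mid-width, x̄ = 42.5 mm.
All pieces are centred on the vertical centroidal axis, so I = ΣĪ (holes subtracted) = 836 821 mm⁴.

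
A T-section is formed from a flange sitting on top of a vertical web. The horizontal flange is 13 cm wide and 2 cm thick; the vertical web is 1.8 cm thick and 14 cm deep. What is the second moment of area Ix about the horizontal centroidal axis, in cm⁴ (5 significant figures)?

Ix ≈ 1239.3 cm⁴

Treat the section as a set of non-overlapping primitives; coordinates are from the bounding-box lower-left.
Flange: 13 × 2, A = 26 cm², y = 15 cm, Ī = 8.666667 cm⁴.
Web: 1.8 × 14, A = 25.2 cm², y = 7 cm, Ī = 411.6 cm⁴.
Centroid: ȳ = ΣA·y / ΣA = 11.0625 cm.
Transfer each piece to the horizontal centroidal axis using Ī + A·d² with d = y − 11.0625:
  flange: d = 3.9375 cm → contributes +411.7682 cm⁴
  web: d = -4.0625 cm → contributes +827.4984 cm⁴
Total I = 1239.267 cm⁴.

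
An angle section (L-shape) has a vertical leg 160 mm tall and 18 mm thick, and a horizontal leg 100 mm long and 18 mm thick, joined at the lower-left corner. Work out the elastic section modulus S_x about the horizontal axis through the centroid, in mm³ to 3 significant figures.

S_x ≈ 1.07 × 10⁵ mm³

Break the section into simple shapes (no overlaps), measuring from the bottom-left corner of the bounding box.
Vertical leg: 18 × 160, A = 2 880 mm², y = 80 mm, Ī = 6 144 000 mm⁴.
Horizontal leg (remainder): 82 × 18, A = 1 476 mm², y = 9 mm, Ī = 39 852 mm⁴.
Centroid: ȳ = ΣA·y / ΣA = 55.942 mm.
Transfer each piece to the horizontal axis through the centroid using Ī + A·d² with d = y − 55.942:
  vertical leg: d = 24.058 mm → contributes +7 810 887 mm⁴
  horizontal leg (remainder): d = -46.942 mm → contributes +3 292 314 mm⁴
Total I = 11 103 201 mm⁴.
Extreme fibre distance c = 104.06 mm; S = I/c = 106 702 mm³.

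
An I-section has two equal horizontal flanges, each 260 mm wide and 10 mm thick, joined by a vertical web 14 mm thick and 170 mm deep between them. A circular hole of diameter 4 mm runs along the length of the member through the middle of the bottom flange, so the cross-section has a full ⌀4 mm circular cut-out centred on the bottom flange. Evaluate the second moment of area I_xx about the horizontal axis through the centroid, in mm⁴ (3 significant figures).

I_xx ≈ 4.78 × 10⁷ mm⁴

Treat the section as a set of non-overlapping primitives; coordinates are from the bounding-box lower-left.
Bottom flange: 260 × 10, A = 2 600 mm², y = 5 mm, Ī = 21 667 mm⁴.
Web: 14 × 170, A = 2 380 mm², y = 95 mm, Ī = 5 731 833 mm⁴.
Top flange: 260 × 10, A = 2 600 mm², y = 185 mm, Ī = 21 667 mm⁴.
Hole (subtracted): ⌀4, A = 12.566 mm², y = 5 mm, Ī = 12.566 mm⁴.
Centroid: ȳ = ΣA·y / ΣA = 95.149 mm.
Transfer each piece to the horizontal axis through the centroid using Ī + A·d² with d = y − 95.149:
  bottom flange: d = -90.149 mm → contributes +21 151 669 mm⁴
  web: d = -0.14945 mm → contributes +5 731 886 mm⁴
  top flange: d = 89.851 mm → contributes +21 011 781 mm⁴
  hole: d = -90.149 mm → contributes −102 139 mm⁴
Total I = 47 793 197 mm⁴.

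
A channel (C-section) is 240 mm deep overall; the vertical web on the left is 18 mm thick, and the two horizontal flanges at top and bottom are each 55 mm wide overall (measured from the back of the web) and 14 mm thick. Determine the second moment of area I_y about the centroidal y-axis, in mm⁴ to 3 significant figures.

Split into non-overlapping primitives; take the origin at the lower-left of the bounding box.
Web: 18 × 240, A = 4 320 mm², x = 9 mm, Ī = 116 640 mm⁴.
Top flange (beyond web): 37 × 14, A = 518 mm², x = 36.5 mm, Ī = 59 095 mm⁴.
Bottom flange (beyond web): 37 × 14, A = 518 mm², x = 36.5 mm, Ī = 59 095 mm⁴.
Centroid: x̄ = ΣA·x / ΣA = 14.319 mm.
Transfer each piece to the centroidal y-axis using Ī + A·d² with d = x − 14.319:
  web: d = -5.3193 mm → contributes +238 873 mm⁴
  top flange (beyond web): d = 22.181 mm → contributes +313 943 mm⁴
  bottom flange (beyond web): d = 22.181 mm → contributes +313 943 mm⁴
Total I = 866 759 mm⁴.

I_y ≈ 8.67 × 10⁵ mm⁴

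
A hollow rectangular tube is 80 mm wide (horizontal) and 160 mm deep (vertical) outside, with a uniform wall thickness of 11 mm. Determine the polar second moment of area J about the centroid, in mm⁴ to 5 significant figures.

J ≈ 1.9187 × 10⁷ mm⁴

Treat the section as a set of non-overlapping primitives; coordinates are from the bounding-box lower-left.
Outer rectangle: 80 × 160, A = 12 800 mm², y = 80 mm, Ī = 27 306 667 mm⁴.
Inner void (subtracted): 58 × 138, A = 8 004 mm², y = 80 mm, Ī = 12 702 348 mm⁴.
By symmetry the centroid is at mid-height, ȳ = 80 mm.
All pieces are centred on the centroidal x-axis, so I = ΣĪ (holes subtracted) = 14 604 319 mm⁴.
Repeating about the centroidal y-axis gives I_y = 4 582 879 mm⁴.
Polar second moment: J = I_x + I_y = 19 187 197 mm⁴.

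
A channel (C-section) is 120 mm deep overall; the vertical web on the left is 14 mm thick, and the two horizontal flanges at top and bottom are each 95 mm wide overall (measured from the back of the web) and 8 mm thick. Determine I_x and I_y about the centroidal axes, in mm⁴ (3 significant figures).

I_x ≈ 6.09 × 10⁶ mm⁴, I_y ≈ 2.39 × 10⁶ mm⁴

Break the section into simple shapes (no overlaps), measuring from the bottom-left corner of the bounding box.
Web: 14 × 120, A = 1 680 mm², y = 60 mm, Ī = 2 016 000 mm⁴.
Top flange (beyond web): 81 × 8, A = 648 mm², y = 116 mm, Ī = 3 456 mm⁴.
Bottom flange (beyond web): 81 × 8, A = 648 mm², y = 4 mm, Ī = 3 456 mm⁴.
By symmetry the centroid is at mid-height, ȳ = 60 mm.
Transfer each piece to the centroidal x-axis using Ī + A·d² with d = y − 60:
  web: d = 0 mm → contributes +2 016 000 mm⁴
  top flange (beyond web): d = 56 mm → contributes +2 035 584 mm⁴
  bottom flange (beyond web): d = -56 mm → contributes +2 035 584 mm⁴
Total I = 6 087 168 mm⁴.
For the y-axis: x̄ = 27.685 mm.
Repeating about the centroidal y-axis gives I_y = 2 386 730 mm⁴.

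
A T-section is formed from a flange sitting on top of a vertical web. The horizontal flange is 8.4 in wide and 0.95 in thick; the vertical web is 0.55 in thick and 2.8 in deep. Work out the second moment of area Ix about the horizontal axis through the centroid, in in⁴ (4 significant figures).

Ix ≈ 6.145 in⁴

Split into non-overlapping primitives; take the origin at the lower-left of the bounding box.
Flange: 8.4 × 0.95, A = 7.98 in², y = 3.275 in, Ī = 0.600163 in⁴.
Web: 0.55 × 2.8, A = 1.54 in², y = 1.4 in, Ī = 1.00613 in⁴.
Centroid: ȳ = ΣA·y / ΣA = 2.97169 in.
Transfer each piece to the horizontal axis through the centroid using Ī + A·d² with d = y − 2.97169:
  flange: d = 0.303309 in → contributes +1.33429 in⁴
  web: d = -1.57169 in → contributes +4.81026 in⁴
Total I = 6.14455 in⁴.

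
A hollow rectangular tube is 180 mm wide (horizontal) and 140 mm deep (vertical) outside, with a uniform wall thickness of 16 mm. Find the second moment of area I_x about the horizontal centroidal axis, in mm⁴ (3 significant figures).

I_x ≈ 2.56 × 10⁷ mm⁴

Decompose the section into non-overlapping parts with the origin at the bottom-left of its bounding rectangle.
Outer rectangle: 180 × 140, A = 25 200 mm², y = 70 mm, Ī = 41 160 000 mm⁴.
Inner void (subtracted): 148 × 108, A = 15 984 mm², y = 70 mm, Ī = 15 536 448 mm⁴.
By symmetry the centroid is at mid-height, ȳ = 70 mm.
All pieces are centred on the horizontal centroidal axis, so I = ΣĪ (holes subtracted) = 25 623 552 mm⁴.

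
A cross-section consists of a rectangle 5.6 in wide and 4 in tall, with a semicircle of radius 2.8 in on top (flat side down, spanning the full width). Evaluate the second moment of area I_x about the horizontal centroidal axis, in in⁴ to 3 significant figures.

I_x ≈ 117 in⁴

Treat the section as a set of non-overlapping primitives; coordinates are from the bounding-box lower-left.
Rectangular body: 5.6 × 4, A = 22.4 in², y = 2 in, Ī = 29.867 in⁴.
Semicircular cap: semicircle r = 2.8, A = 12.315 in², y = 5.1884 in, Ī = 6.7463 in⁴.
Centroid: ȳ = ΣA·y / ΣA = 3.1311 in.
Transfer each piece to the horizontal centroidal axis using Ī + A·d² with d = y − 3.1311:
  rectangular body: d = -1.1311 in → contributes +58.523 in⁴
  semicircular cap: d = 2.0573 in → contributes +58.869 in⁴
Total I = 117.39 in⁴.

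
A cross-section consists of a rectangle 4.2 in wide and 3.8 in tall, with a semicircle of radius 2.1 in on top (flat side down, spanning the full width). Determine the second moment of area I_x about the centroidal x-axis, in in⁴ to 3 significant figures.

Treat the section as a set of non-overlapping primitives; coordinates are from the bounding-box lower-left.
Rectangular body: 4.2 × 3.8, A = 15.96 in², y = 1.9 in, Ī = 19.205 in⁴.
Semicircular cap: semicircle r = 2.1, A = 6.9272 in², y = 4.6913 in, Ī = 2.1346 in⁴.
Centroid: ȳ = ΣA·y / ΣA = 2.7448 in.
Transfer each piece to the centroidal x-axis using Ī + A·d² with d = y − 2.7448:
  rectangular body: d = -0.84483 in → contributes +30.596 in⁴
  semicircular cap: d = 1.9464 in → contributes +28.379 in⁴
Total I = 58.976 in⁴.

I_x ≈ 59.0 in⁴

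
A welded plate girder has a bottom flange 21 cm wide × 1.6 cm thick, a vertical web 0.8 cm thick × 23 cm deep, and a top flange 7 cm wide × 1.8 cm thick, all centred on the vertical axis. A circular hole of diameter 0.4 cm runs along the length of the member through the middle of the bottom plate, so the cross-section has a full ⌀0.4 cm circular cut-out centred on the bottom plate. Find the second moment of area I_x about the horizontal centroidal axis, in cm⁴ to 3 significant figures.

Decompose the section into non-overlapping parts with the origin at the bottom-left of its bounding rectangle.
Bottom plate: 21 × 1.6, A = 33.6 cm², y = 0.8 cm, Ī = 7.168 cm⁴.
Web plate: 0.8 × 23, A = 18.4 cm², y = 13.1 cm, Ī = 811.13 cm⁴.
Top plate: 7 × 1.8, A = 12.6 cm², y = 25.5 cm, Ī = 3.402 cm⁴.
Hole (subtracted): ⌀0.4, A = 0.12566 cm², y = 0.8 cm, Ī = 0.0012566 cm⁴.
Centroid: ȳ = ΣA·y / ΣA = 9.1373 cm.
Transfer each piece to the horizontal centroidal axis using Ī + A·d² with d = y − 9.1373:
  bottom plate: d = -8.3373 cm → contributes +2342.7 cm⁴
  web plate: d = 3.9627 cm → contributes +1100.1 cm⁴
  top plate: d = 16.363 cm → contributes +3376.9 cm⁴
  hole: d = -8.3373 cm → contributes −8.7362 cm⁴
Total I = 6 811 cm⁴.

I_x ≈ 6810 cm⁴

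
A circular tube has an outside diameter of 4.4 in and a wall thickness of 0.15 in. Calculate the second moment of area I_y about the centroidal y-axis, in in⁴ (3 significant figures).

Treat the section as a set of non-overlapping primitives; coordinates are from the bounding-box lower-left.
Outer circle: ⌀4.4, A = 15.205 in², x = 2.2 in, Ī = 18.398 in⁴.
Bore (subtracted): ⌀4.1, A = 13.203 in², x = 2.2 in, Ī = 13.871 in⁴.
By symmetry the centroid is at mid-width, x̄ = 2.2 in.
All pieces are centred on the centroidal y-axis, so I = ΣĪ (holes subtracted) = 4.5275 in⁴.

I_y ≈ 4.53 in⁴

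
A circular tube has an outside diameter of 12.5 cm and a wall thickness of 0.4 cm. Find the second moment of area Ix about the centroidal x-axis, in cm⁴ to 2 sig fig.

Split into non-overlapping primitives; take the origin at the lower-left of the bounding box.
Outer circle: ⌀12.5, A = 122.7 cm², y = 6.25 cm, Ī = 1 198 cm⁴.
Bore (subtracted): ⌀11.7, A = 107.5 cm², y = 6.25 cm, Ī = 919.8 cm⁴.
By symmetry the centroid is at mid-height, ȳ = 6.25 cm.
All pieces are centred on the centroidal x-axis, so I = ΣĪ (holes subtracted) = 278.6 cm⁴.

Ix ≈ 280 cm⁴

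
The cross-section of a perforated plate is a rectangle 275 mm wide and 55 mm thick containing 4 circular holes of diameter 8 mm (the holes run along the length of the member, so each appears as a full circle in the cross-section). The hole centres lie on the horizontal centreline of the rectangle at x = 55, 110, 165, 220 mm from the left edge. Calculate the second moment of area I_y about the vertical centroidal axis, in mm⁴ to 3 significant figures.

Decompose the section into non-overlapping parts with the origin at the bottom-left of its bounding rectangle.
Plate: 275 × 55, A = 15 125 mm², x = 137.5 mm, Ī = 95 319 010 mm⁴.
Hole 1 (subtracted): ⌀8, A = 50.265 mm², x = 55 mm, Ī = 201.06 mm⁴.
Hole 2 (subtracted): ⌀8, A = 50.265 mm², x = 110 mm, Ī = 201.06 mm⁴.
Hole 3 (subtracted): ⌀8, A = 50.265 mm², x = 165 mm, Ī = 201.06 mm⁴.
Hole 4 (subtracted): ⌀8, A = 50.265 mm², x = 220 mm, Ī = 201.06 mm⁴.
By symmetry the centroid is at mid-width, x̄ = 137.5 mm.
Transfer each piece to the vertical centroidal axis using Ī + A·d² with d = x − 137.5:
  plate: d = 0 mm → contributes +95 319 010 mm⁴
  hole 1: d = -82.5 mm → contributes −342 321 mm⁴
  hole 2: d = -27.5 mm → contributes −38 214 mm⁴
  hole 3: d = 27.5 mm → contributes −38 214 mm⁴
  hole 4: d = 82.5 mm → contributes −342 321 mm⁴
Total I = 94 557 941 mm⁴.

I_y ≈ 9.46 × 10⁷ mm⁴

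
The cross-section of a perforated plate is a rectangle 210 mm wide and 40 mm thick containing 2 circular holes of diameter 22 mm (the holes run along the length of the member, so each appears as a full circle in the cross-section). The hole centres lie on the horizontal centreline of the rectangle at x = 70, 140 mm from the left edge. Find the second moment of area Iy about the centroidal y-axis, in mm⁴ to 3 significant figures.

Iy ≈ 2.99 × 10⁷ mm⁴

Decompose the section into non-overlapping parts with the origin at the bottom-left of its bounding rectangle.
Plate: 210 × 40, A = 8 400 mm², x = 105 mm, Ī = 30 870 000 mm⁴.
Hole 1 (subtracted): ⌀22, A = 380.13 mm², x = 70 mm, Ī = 11 499 mm⁴.
Hole 2 (subtracted): ⌀22, A = 380.13 mm², x = 140 mm, Ī = 11 499 mm⁴.
By symmetry the centroid is at mid-width, x̄ = 105 mm.
Transfer each piece to the centroidal y-axis using Ī + A·d² with d = x − 105:
  plate: d = 0 mm → contributes +30 870 000 mm⁴
  hole 1: d = -35 mm → contributes −477 162 mm⁴
  hole 2: d = 35 mm → contributes −477 162 mm⁴
Total I = 29 915 677 mm⁴.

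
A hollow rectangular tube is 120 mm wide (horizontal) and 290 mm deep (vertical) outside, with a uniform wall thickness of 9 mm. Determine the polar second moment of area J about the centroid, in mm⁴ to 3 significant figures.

Split into non-overlapping primitives; take the origin at the lower-left of the bounding box.
Outer rectangle: 120 × 290, A = 34 800 mm², y = 145 mm, Ī = 243 890 000 mm⁴.
Inner void (subtracted): 102 × 272, A = 27 744 mm², y = 145 mm, Ī = 171 051 008 mm⁴.
By symmetry the centroid is at mid-height, ȳ = 145 mm.
All pieces are centred on the centroidal x-axis, so I = ΣĪ (holes subtracted) = 72 838 992 mm⁴.
Repeating about the centroidal y-axis gives I_y = 17 705 952 mm⁴.
Polar second moment: J = I_x + I_y = 90 544 944 mm⁴.

J ≈ 9.05 × 10⁷ mm⁴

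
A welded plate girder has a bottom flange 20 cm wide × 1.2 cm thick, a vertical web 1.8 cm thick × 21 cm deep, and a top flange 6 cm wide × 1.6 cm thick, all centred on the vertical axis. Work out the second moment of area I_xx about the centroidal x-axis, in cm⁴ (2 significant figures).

I_xx ≈ 5200 cm⁴

Split into non-overlapping primitives; take the origin at the lower-left of the bounding box.
Bottom plate: 20 × 1.2, A = 24 cm², y = 0.6 cm, Ī = 2.88 cm⁴.
Web plate: 1.8 × 21, A = 37.8 cm², y = 11.7 cm, Ī = 1 389 cm⁴.
Top plate: 6 × 1.6, A = 9.6 cm², y = 23 cm, Ī = 2.048 cm⁴.
Centroid: ȳ = ΣA·y / ΣA = 9.488 cm.
Transfer each piece to the centroidal x-axis using Ī + A·d² with d = y − 9.488:
  bottom plate: d = -8.888 cm → contributes +1 899 cm⁴
  web plate: d = 2.212 cm → contributes +1 574 cm⁴
  top plate: d = 13.51 cm → contributes +1 755 cm⁴
Total I = 5 228 cm⁴.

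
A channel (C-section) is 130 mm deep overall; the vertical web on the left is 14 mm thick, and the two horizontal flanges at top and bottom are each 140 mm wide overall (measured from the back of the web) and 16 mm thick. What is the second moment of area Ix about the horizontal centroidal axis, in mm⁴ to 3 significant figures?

Break the section into simple shapes (no overlaps), measuring from the bottom-left corner of the bounding box.
Web: 14 × 130, A = 1 820 mm², y = 65 mm, Ī = 2 563 167 mm⁴.
Top flange (beyond web): 126 × 16, A = 2 016 mm², y = 122 mm, Ī = 43 008 mm⁴.
Bottom flange (beyond web): 126 × 16, A = 2 016 mm², y = 8 mm, Ī = 43 008 mm⁴.
By symmetry the centroid is at mid-height, ȳ = 65 mm.
Transfer each piece to the horizontal centroidal axis using Ī + A·d² with d = y − 65:
  web: d = 0 mm → contributes +2 563 167 mm⁴
  top flange (beyond web): d = 57 mm → contributes +6 592 992 mm⁴
  bottom flange (beyond web): d = -57 mm → contributes +6 592 992 mm⁴
Total I = 15 749 151 mm⁴.

Ix ≈ 1.57 × 10⁷ mm⁴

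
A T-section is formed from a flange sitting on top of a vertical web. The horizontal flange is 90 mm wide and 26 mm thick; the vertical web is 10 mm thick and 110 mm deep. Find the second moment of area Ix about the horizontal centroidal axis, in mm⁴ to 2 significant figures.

Break the section into simple shapes (no overlaps), measuring from the bottom-left corner of the bounding box.
Flange: 90 × 26, A = 2 340 mm², y = 123 mm, Ī = 131 820 mm⁴.
Web: 10 × 110, A = 1 100 mm², y = 55 mm, Ī = 1 109 167 mm⁴.
Centroid: ȳ = ΣA·y / ΣA = 101.3 mm.
Transfer each piece to the horizontal centroidal axis using Ī + A·d² with d = y − 101.3:
  flange: d = 21.74 mm → contributes +1 238 195 mm⁴
  web: d = -46.26 mm → contributes +3 462 727 mm⁴
Total I = 4 700 922 mm⁴.

Ix ≈ 4.7 × 10⁶ mm⁴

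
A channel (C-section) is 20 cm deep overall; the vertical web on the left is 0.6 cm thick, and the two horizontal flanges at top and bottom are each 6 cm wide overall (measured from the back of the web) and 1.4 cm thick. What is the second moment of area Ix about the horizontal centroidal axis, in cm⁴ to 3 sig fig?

Ix ≈ 1710 cm⁴

Treat the section as a set of non-overlapping primitives; coordinates are from the bounding-box lower-left.
Web: 0.6 × 20, A = 12 cm², y = 10 cm, Ī = 400 cm⁴.
Top flange (beyond web): 5.4 × 1.4, A = 7.56 cm², y = 19.3 cm, Ī = 1.2348 cm⁴.
Bottom flange (beyond web): 5.4 × 1.4, A = 7.56 cm², y = 0.7 cm, Ī = 1.2348 cm⁴.
By symmetry the centroid is at mid-height, ȳ = 10 cm.
Transfer each piece to the horizontal centroidal axis using Ī + A·d² with d = y − 10:
  web: d = 0 cm → contributes +400 cm⁴
  top flange (beyond web): d = 9.3 cm → contributes +655.1 cm⁴
  bottom flange (beyond web): d = -9.3 cm → contributes +655.1 cm⁴
Total I = 1710.2 cm⁴.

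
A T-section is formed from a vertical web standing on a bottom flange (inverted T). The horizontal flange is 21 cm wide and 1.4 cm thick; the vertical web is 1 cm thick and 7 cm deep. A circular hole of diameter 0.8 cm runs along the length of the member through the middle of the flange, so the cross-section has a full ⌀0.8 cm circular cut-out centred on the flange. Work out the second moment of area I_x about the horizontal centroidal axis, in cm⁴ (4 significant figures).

Treat the section as a set of non-overlapping primitives; coordinates are from the bounding-box lower-left.
Flange: 21 × 1.4, A = 29.4 cm², y = 0.7 cm, Ī = 4.802 cm⁴.
Web: 1 × 7, A = 7 cm², y = 4.9 cm, Ī = 28.5833 cm⁴.
Hole (subtracted): ⌀0.8, A = 0.502655 cm², y = 0.7 cm, Ī = 0.0201062 cm⁴.
Centroid: ȳ = ΣA·y / ΣA = 1.519 cm.
Transfer each piece to the horizontal centroidal axis using Ī + A·d² with d = y − 1.519:
  flange: d = -0.819002 cm → contributes +24.5225 cm⁴
  web: d = 3.381 cm → contributes +108.601 cm⁴
  hole: d = -0.819002 cm → contributes −0.357269 cm⁴
Total I = 132.767 cm⁴.

I_x ≈ 132.8 cm⁴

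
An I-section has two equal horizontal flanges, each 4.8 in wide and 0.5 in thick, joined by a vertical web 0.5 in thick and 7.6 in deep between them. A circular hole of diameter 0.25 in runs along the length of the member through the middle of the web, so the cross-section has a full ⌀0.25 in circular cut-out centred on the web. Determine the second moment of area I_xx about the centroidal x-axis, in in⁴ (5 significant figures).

Treat the section as a set of non-overlapping primitives; coordinates are from the bounding-box lower-left.
Bottom flange: 4.8 × 0.5, A = 2.4 in², y = 0.25 in, Ī = 0.05 in⁴.
Web: 0.5 × 7.6, A = 3.8 in², y = 4.3 in, Ī = 18.29067 in⁴.
Top flange: 4.8 × 0.5, A = 2.4 in², y = 8.35 in, Ī = 0.05 in⁴.
Hole (subtracted): ⌀0.25, A = 0.04908739 in², y = 4.3 in, Ī = 0.0001917476 in⁴.
By symmetry the centroid is at mid-height, ȳ = 4.3 in.
Transfer each piece to the centroidal x-axis using Ī + A·d² with d = y − 4.3:
  bottom flange: d = -4.05 in → contributes +39.416 in⁴
  web: d = 0 in → contributes +18.29067 in⁴
  top flange: d = 4.05 in → contributes +39.416 in⁴
  hole: d = 0 in → contributes −0.0001917476 in⁴
Total I = 97.12247 in⁴.

I_xx ≈ 97.122 in⁴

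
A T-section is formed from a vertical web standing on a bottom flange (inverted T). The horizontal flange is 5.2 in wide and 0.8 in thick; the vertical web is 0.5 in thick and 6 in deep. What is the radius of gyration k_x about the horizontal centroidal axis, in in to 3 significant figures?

Treat the section as a set of non-overlapping primitives; coordinates are from the bounding-box lower-left.
Flange: 5.2 × 0.8, A = 4.16 in², y = 0.4 in, Ī = 0.22187 in⁴.
Web: 0.5 × 6, A = 3 in², y = 3.8 in, Ī = 9 in⁴.
Centroid: ȳ = ΣA·y / ΣA = 1.8246 in.
Transfer each piece to the horizontal centroidal axis using Ī + A·d² with d = y − 1.8246:
  flange: d = -1.4246 in → contributes +8.6643 in⁴
  web: d = 1.9754 in → contributes +20.707 in⁴
Total I = 29.371 in⁴.
Radius of gyration: k = √(I/A) = √(29.371 / 7.16) = 2.0254 in.

k_x ≈ 2.03 in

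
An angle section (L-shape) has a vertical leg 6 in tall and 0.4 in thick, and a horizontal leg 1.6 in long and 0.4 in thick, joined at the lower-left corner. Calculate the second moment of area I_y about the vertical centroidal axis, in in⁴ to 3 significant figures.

Treat the section as a set of non-overlapping primitives; coordinates are from the bounding-box lower-left.
Vertical leg: 0.4 × 6, A = 2.4 in², x = 0.2 in, Ī = 0.032 in⁴.
Horizontal leg (remainder): 1.2 × 0.4, A = 0.48 in², x = 1 in, Ī = 0.0576 in⁴.
Centroid: x̄ = ΣA·x / ΣA = 0.33333 in.
Transfer each piece to the vertical centroidal axis using Ī + A·d² with d = x − 0.33333:
  vertical leg: d = -0.13333 in → contributes +0.074667 in⁴
  horizontal leg (remainder): d = 0.66667 in → contributes +0.27093 in⁴
Total I = 0.3456 in⁴.

I_y ≈ 0.346 in⁴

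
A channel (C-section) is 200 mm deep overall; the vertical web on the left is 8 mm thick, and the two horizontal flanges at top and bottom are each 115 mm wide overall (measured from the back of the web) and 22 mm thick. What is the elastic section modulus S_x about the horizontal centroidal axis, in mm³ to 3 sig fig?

S_x ≈ 4.28 × 10⁵ mm³

Split into non-overlapping primitives; take the origin at the lower-left of the bounding box.
Web: 8 × 200, A = 1 600 mm², y = 100 mm, Ī = 5 333 333 mm⁴.
Top flange (beyond web): 107 × 22, A = 2 354 mm², y = 189 mm, Ī = 94 945 mm⁴.
Bottom flange (beyond web): 107 × 22, A = 2 354 mm², y = 11 mm, Ī = 94 945 mm⁴.
By symmetry the centroid is at mid-height, ȳ = 100 mm.
Transfer each piece to the horizontal centroidal axis using Ī + A·d² with d = y − 100:
  web: d = 0 mm → contributes +5 333 333 mm⁴
  top flange (beyond web): d = 89 mm → contributes +18 740 979 mm⁴
  bottom flange (beyond web): d = -89 mm → contributes +18 740 979 mm⁴
Total I = 42 815 291 mm⁴.
Extreme fibre distance c = 100 mm; S = I/c = 428 153 mm³.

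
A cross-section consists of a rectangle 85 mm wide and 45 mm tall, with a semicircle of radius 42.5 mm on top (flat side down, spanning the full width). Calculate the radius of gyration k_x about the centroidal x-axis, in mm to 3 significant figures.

k_x ≈ 23.5 mm

Decompose the section into non-overlapping parts with the origin at the bottom-left of its bounding rectangle.
Rectangular body: 85 × 45, A = 3 825 mm², y = 22.5 mm, Ī = 645 469 mm⁴.
Semicircular cap: semicircle r = 42.5, A = 2837.3 mm², y = 63.038 mm, Ī = 358 086 mm⁴.
Centroid: ȳ = ΣA·y / ΣA = 39.764 mm.
Transfer each piece to the centroidal x-axis using Ī + A·d² with d = y − 39.764:
  rectangular body: d = -17.264 mm → contributes +1 785 456 mm⁴
  semicircular cap: d = 23.274 mm → contributes +1 894 945 mm⁴
Total I = 3 680 401 mm⁴.
Radius of gyration: k = √(I/A) = √(3 680 401 / 6662.3) = 23.504 mm.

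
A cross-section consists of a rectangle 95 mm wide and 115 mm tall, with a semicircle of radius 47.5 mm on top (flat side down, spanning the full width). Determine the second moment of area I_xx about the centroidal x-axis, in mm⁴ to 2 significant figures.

I_xx ≈ 2.9 × 10⁷ mm⁴

Break the section into simple shapes (no overlaps), measuring from the bottom-left corner of the bounding box.
Rectangular body: 95 × 115, A = 10 925 mm², y = 57.5 mm, Ī = 12 040 260 mm⁴.
Semicircular cap: semicircle r = 47.5, A = 3 544 mm², y = 135.2 mm, Ī = 558 736 mm⁴.
Centroid: ȳ = ΣA·y / ΣA = 76.52 mm.
Transfer each piece to the centroidal x-axis using Ī + A·d² with d = y − 76.52:
  rectangular body: d = -19.02 mm → contributes +15 993 404 mm⁴
  semicircular cap: d = 58.64 mm → contributes +12 744 618 mm⁴
Total I = 28 738 023 mm⁴.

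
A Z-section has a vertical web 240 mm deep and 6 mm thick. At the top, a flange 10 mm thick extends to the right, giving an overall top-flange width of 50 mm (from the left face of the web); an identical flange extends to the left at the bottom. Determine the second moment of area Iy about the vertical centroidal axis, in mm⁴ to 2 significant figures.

Break the section into simple shapes (no overlaps), measuring from the bottom-left corner of the bounding box.
Web: 6 × 240, A = 1 440 mm², x = 47 mm, Ī = 4 320 mm⁴.
Top flange (beyond web): 44 × 10, A = 440 mm², x = 72 mm, Ī = 70 987 mm⁴.
Bottom flange (beyond web): 44 × 10, A = 440 mm², x = 22 mm, Ī = 70 987 mm⁴.
Centroid: x̄ = ΣA·x / ΣA = 47 mm.
Transfer each piece to the vertical centroidal axis using Ī + A·d² with d = x − 47:
  web: d = 0 mm → contributes +4 320 mm⁴
  top flange (beyond web): d = 25 mm → contributes +345 987 mm⁴
  bottom flange (beyond web): d = -25 mm → contributes +345 987 mm⁴
Total I = 696 293 mm⁴.

Iy ≈ 7.0 × 10⁵ mm⁴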